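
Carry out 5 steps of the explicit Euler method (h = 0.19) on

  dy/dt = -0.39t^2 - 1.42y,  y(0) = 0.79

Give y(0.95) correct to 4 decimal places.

0.0969

Euler: y_{n+1} = y_n + h·f(t_n, y_n).
t=0.000000, y=0.790000: f=-1.121800 → y ← 0.790000 + 0.19·(-1.121800) = 0.576858
t=0.190000, y=0.576858: f=-0.833217 → y ← 0.576858 + 0.19·(-0.833217) = 0.418547
t=0.380000, y=0.418547: f=-0.650652 → y ← 0.418547 + 0.19·(-0.650652) = 0.294923
t=0.570000, y=0.294923: f=-0.545501 → y ← 0.294923 + 0.19·(-0.545501) = 0.191278
t=0.760000, y=0.191278: f=-0.496878 → y ← 0.191278 + 0.19·(-0.496878) = 0.096871
y(0.95) ≈ 0.0969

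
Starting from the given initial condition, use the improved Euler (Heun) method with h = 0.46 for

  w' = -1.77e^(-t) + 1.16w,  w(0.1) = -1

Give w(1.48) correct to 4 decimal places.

-8.1090

Heun: k1 = f(t_n, w_n); k2 = f(t_n + h, w_n + h·k1); w_{n+1} = w_n + (h/2)·(k1 + k2).
t=0.100000, w=-1.000000:
  k1 = f(0.100000, -1.000000) = -2.761562
  k2 = f(0.560000, -2.270319) = -3.644610
  w ← -1.000000 + (0.46/2)·(-2.761562 + (-3.644610)) = -2.473420
t=0.560000, w=-2.473420:
  k1 = f(0.560000, -2.473420) = -3.880207
  k2 = f(1.020000, -4.258315) = -5.577898
  w ← -2.473420 + (0.46/2)·(-3.880207 + (-5.577898)) = -4.648784
t=1.020000, w=-4.648784:
  k1 = f(1.020000, -4.648784) = -6.030842
  k2 = f(1.480000, -7.422971) = -9.013565
  w ← -4.648784 + (0.46/2)·(-6.030842 + (-9.013565)) = -8.108997
w(1.48) ≈ -8.1090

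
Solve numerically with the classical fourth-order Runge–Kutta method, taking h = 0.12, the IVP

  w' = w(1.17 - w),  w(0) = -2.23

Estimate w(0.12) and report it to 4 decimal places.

-3.5986

RK4: k1 = f(x_n, w_n); k2 = f(x_n + h/2, w_n + (h/2)·k1); k3 = f(x_n + h/2, w_n + (h/2)·k2); k4 = f(x_n + h, w_n + h·k3); w_{n+1} = w_n + (h/6)·(k1 + 2k2 + 2k3 + k4).
x=0.000000, w=-2.230000:
  k1 = f(0.000000, -2.230000) = -7.582000
  k2 = f(0.060000, -2.684920) = -10.350152
  k3 = f(0.060000, -2.851009) = -11.463934
  k4 = f(0.120000, -3.605672) = -17.219507
  w ← -2.230000 + (0.12/6)·(k1 + 2k2 + 2k3 + k4) = -3.598594
w(0.12) ≈ -3.5986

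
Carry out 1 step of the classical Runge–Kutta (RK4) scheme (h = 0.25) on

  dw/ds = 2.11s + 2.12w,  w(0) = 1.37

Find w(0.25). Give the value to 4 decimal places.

RK4: k1 = f(s_n, w_n); k2 = f(s_n + h/2, w_n + (h/2)·k1); k3 = f(s_n + h/2, w_n + (h/2)·k2); k4 = f(s_n + h, w_n + h·k3); w_{n+1} = w_n + (h/6)·(k1 + 2k2 + 2k3 + k4).
s=0.000000, w=1.370000:
  k1 = f(0.000000, 1.370000) = 2.904400
  k2 = f(0.125000, 1.733050) = 3.937816
  k3 = f(0.125000, 1.862227) = 4.211671
  k4 = f(0.250000, 2.422918) = 5.664086
  w ← 1.370000 + (0.25/6)·(k1 + 2k2 + 2k3 + k4) = 2.406144
w(0.25) ≈ 2.4061

2.4061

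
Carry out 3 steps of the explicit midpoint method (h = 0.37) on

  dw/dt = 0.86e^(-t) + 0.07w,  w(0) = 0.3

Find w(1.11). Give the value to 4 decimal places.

0.9256

Midpoint: k1 = f(t_n, w_n); k2 = f(t_n + h/2, w_n + (h/2)·k1); w_{n+1} = w_n + h·k2.
t=0.000000, w=0.300000:
  k1 = f(0.000000, 0.300000) = 0.881000
  k2 = f(0.185000, 0.462985) = 0.747159
  w ← 0.300000 + 0.37·0.747159 = 0.576449
t=0.370000, w=0.576449:
  k1 = f(0.370000, 0.576449) = 0.634383
  k2 = f(0.555000, 0.693810) = 0.542269
  w ← 0.576449 + 0.37·0.542269 = 0.777088
t=0.740000, w=0.777088:
  k1 = f(0.740000, 0.777088) = 0.464714
  k2 = f(0.925000, 0.863060) = 0.401431
  w ← 0.777088 + 0.37·0.401431 = 0.925618
w(1.11) ≈ 0.9256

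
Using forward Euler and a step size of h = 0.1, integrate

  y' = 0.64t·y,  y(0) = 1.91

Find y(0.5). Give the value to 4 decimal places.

Euler: y_{n+1} = y_n + h·f(t_n, y_n).
t=0.000000, y=1.910000: f=0.000000 → y ← 1.910000 + 0.1·0.000000 = 1.910000
t=0.100000, y=1.910000: f=0.122240 → y ← 1.910000 + 0.1·0.122240 = 1.922224
t=0.200000, y=1.922224: f=0.246045 → y ← 1.922224 + 0.1·0.246045 = 1.946828
t=0.300000, y=1.946828: f=0.373791 → y ← 1.946828 + 0.1·0.373791 = 1.984208
t=0.400000, y=1.984208: f=0.507957 → y ← 1.984208 + 0.1·0.507957 = 2.035003
y(0.5) ≈ 2.0350

2.0350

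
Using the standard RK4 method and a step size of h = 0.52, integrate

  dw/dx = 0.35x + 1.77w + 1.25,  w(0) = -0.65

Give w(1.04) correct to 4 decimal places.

0.0292

RK4: k1 = f(x_n, w_n); k2 = f(x_n + h/2, w_n + (h/2)·k1); k3 = f(x_n + h/2, w_n + (h/2)·k2); k4 = f(x_n + h, w_n + h·k3); w_{n+1} = w_n + (h/6)·(k1 + 2k2 + 2k3 + k4).
x=0.000000, w=-0.650000:
  k1 = f(0.000000, -0.650000) = 0.099500
  k2 = f(0.260000, -0.624130) = 0.236290
  k3 = f(0.260000, -0.588565) = 0.299241
  k4 = f(0.520000, -0.494395) = 0.556921
  w ← -0.650000 + (0.52/6)·(k1 + 2k2 + 2k3 + k4) = -0.500285
x=0.520000, w=-0.500285:
  k1 = f(0.520000, -0.500285) = 0.546496
  k2 = f(0.780000, -0.358196) = 0.888993
  k3 = f(0.780000, -0.269147) = 1.046610
  k4 = f(1.040000, 0.043953) = 1.691796
  w ← -0.500285 + (0.52/6)·(k1 + 2k2 + 2k3 + k4) = 0.029205
w(1.04) ≈ 0.0292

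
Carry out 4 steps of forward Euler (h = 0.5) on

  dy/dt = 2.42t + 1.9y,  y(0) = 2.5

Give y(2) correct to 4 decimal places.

Euler: y_{n+1} = y_n + h·f(t_n, y_n).
t=0.000000, y=2.500000: f=4.750000 → y ← 2.500000 + 0.5·4.750000 = 4.875000
t=0.500000, y=4.875000: f=10.472500 → y ← 4.875000 + 0.5·10.472500 = 10.111250
t=1.000000, y=10.111250: f=21.631375 → y ← 10.111250 + 0.5·21.631375 = 20.926938
t=1.500000, y=20.926938: f=43.391181 → y ← 20.926938 + 0.5·43.391181 = 42.622528
y(2) ≈ 42.6225

42.6225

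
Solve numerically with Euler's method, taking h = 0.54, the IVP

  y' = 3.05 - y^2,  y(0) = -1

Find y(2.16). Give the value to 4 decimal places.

Euler: y_{n+1} = y_n + h·f(t_n, y_n).
t=0.000000, y=-1.000000: f=2.050000 → y ← -1.000000 + 0.54·2.050000 = 0.107000
t=0.540000, y=0.107000: f=3.038551 → y ← 0.107000 + 0.54·3.038551 = 1.747818
t=1.080000, y=1.747818: f=-0.004866 → y ← 1.747818 + 0.54·(-0.004866) = 1.745190
t=1.620000, y=1.745190: f=0.004313 → y ← 1.745190 + 0.54·0.004313 = 1.747519
y(2.16) ≈ 1.7475

1.7475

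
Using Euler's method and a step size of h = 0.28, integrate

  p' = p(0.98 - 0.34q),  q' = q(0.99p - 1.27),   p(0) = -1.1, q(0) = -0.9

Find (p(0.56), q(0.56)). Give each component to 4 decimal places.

Euler on (p,q): p_{n+1} = p_n + h·p', q_{n+1} = q_n + h·q'.
0.000000: (-1.100000, -0.900000); f=(-1.414600, 2.123100) → (-1.496088, -0.305532)
0.280000: (-1.496088, -0.305532); f=(-1.621581, 0.840557) → (-1.950131, -0.070176)
(p(0.56), q(0.56)) ≈ (-1.9501, -0.0702)

-1.9501, -0.0702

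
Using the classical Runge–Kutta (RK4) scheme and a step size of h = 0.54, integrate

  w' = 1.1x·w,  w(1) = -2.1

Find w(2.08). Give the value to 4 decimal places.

RK4: k1 = f(x_n, w_n); k2 = f(x_n + h/2, w_n + (h/2)·k1); k3 = f(x_n + h/2, w_n + (h/2)·k2); k4 = f(x_n + h, w_n + h·k3); w_{n+1} = w_n + (h/6)·(k1 + 2k2 + 2k3 + k4).
x=1.000000, w=-2.100000:
  k1 = f(1.000000, -2.100000) = -2.310000
  k2 = f(1.270000, -2.723700) = -3.805009
  k3 = f(1.270000, -3.127352) = -4.368911
  k4 = f(1.540000, -4.459212) = -7.553905
  w ← -2.100000 + (0.54/6)·(k1 + 2k2 + 2k3 + k4) = -4.459057
x=1.540000, w=-4.459057:
  k1 = f(1.540000, -4.459057) = -7.553643
  k2 = f(1.810000, -6.498541) = -12.938594
  k3 = f(1.810000, -7.952478) = -15.833383
  k4 = f(2.080000, -13.009084) = -29.764784
  w ← -4.459057 + (0.54/6)·(k1 + 2k2 + 2k3 + k4) = -12.996671
w(2.08) ≈ -12.9967

-12.9967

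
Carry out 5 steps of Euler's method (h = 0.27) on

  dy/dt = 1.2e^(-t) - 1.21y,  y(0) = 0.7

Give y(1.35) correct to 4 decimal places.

Euler: y_{n+1} = y_n + h·f(t_n, y_n).
t=0.000000, y=0.700000: f=0.353000 → y ← 0.700000 + 0.27·0.353000 = 0.795310
t=0.270000, y=0.795310: f=-0.046270 → y ← 0.795310 + 0.27·(-0.046270) = 0.782817
t=0.540000, y=0.782817: f=-0.247911 → y ← 0.782817 + 0.27·(-0.247911) = 0.715881
t=0.810000, y=0.715881: f=-0.332387 → y ← 0.715881 + 0.27·(-0.332387) = 0.626137
t=1.080000, y=0.626137: f=-0.350111 → y ← 0.626137 + 0.27·(-0.350111) = 0.531607
y(1.35) ≈ 0.5316

0.5316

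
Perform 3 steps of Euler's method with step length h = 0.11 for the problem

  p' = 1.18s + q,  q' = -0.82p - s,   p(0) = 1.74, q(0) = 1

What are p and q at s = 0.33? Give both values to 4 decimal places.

Euler on (p,q): p_{n+1} = p_n + h·p', q_{n+1} = q_n + h·q'.
0.000000: (1.740000, 1.000000); f=(1.000000, -1.426800) → (1.850000, 0.843052)
0.110000: (1.850000, 0.843052); f=(0.972852, -1.627000) → (1.957014, 0.664082)
0.220000: (1.957014, 0.664082); f=(0.923682, -1.824751) → (2.058619, 0.463359)
(p(0.33), q(0.33)) ≈ (2.0586, 0.4634)

2.0586, 0.4634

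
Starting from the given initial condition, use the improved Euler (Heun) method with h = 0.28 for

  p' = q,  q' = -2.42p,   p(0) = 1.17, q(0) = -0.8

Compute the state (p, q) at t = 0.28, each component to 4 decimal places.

Heun on (p,q): k1 = f(t_n, state_n); k2 = f(t_n + h, state_n + h·k1); state_{n+1} = state_n + (h/2)·(k1 + k2).
0.000000: (1.170000, -0.800000)
  k1 = (-0.800000, -2.831400)
  predictor → (0.946000, -1.592792)
  k2 = (-1.592792, -2.289320)
  → (0.835009, -1.516901)
(p(0.28), q(0.28)) ≈ (0.8350, -1.5169)

0.8350, -1.5169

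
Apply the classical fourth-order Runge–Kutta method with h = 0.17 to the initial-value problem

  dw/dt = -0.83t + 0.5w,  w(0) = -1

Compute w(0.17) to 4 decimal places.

RK4: k1 = f(t_n, w_n); k2 = f(t_n + h/2, w_n + (h/2)·k1); k3 = f(t_n + h/2, w_n + (h/2)·k2); k4 = f(t_n + h, w_n + h·k3); w_{n+1} = w_n + (h/6)·(k1 + 2k2 + 2k3 + k4).
t=0.000000, w=-1.000000:
  k1 = f(0.000000, -1.000000) = -0.500000
  k2 = f(0.085000, -1.042500) = -0.591800
  k3 = f(0.085000, -1.050303) = -0.595701
  k4 = f(0.170000, -1.101269) = -0.691735
  w ← -1.000000 + (0.17/6)·(k1 + 2k2 + 2k3 + k4) = -1.101058
w(0.17) ≈ -1.1011

-1.1011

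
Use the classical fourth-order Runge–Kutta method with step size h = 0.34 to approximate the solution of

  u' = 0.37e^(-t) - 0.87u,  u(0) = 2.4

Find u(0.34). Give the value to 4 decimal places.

RK4: k1 = f(t_n, u_n); k2 = f(t_n + h/2, u_n + (h/2)·k1); k3 = f(t_n + h/2, u_n + (h/2)·k2); k4 = f(t_n + h, u_n + h·k3); u_{n+1} = u_n + (h/6)·(k1 + 2k2 + 2k3 + k4).
t=0.000000, u=2.400000:
  k1 = f(0.000000, 2.400000) = -1.718000
  k2 = f(0.170000, 2.107940) = -1.521752
  k3 = f(0.170000, 2.141302) = -1.550777
  k4 = f(0.340000, 1.872736) = -1.365925
  u ← 2.400000 + (0.34/6)·(k1 + 2k2 + 2k3 + k4) = 1.877024
u(0.34) ≈ 1.8770

1.8770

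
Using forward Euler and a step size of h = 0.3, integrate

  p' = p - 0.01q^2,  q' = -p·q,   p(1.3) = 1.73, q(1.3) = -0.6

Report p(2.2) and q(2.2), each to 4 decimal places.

3.7986, -0.0116

Euler on (p,q): p_{n+1} = p_n + h·p', q_{n+1} = q_n + h·q'.
1.300000: (1.730000, -0.600000); f=(1.726400, 1.038000) → (2.247920, -0.288600)
1.600000: (2.247920, -0.288600); f=(2.247087, 0.648750) → (2.922046, -0.093975)
1.900000: (2.922046, -0.093975); f=(2.921958, 0.274600) → (3.798633, -0.011595)
(p(2.2), q(2.2)) ≈ (3.7986, -0.0116)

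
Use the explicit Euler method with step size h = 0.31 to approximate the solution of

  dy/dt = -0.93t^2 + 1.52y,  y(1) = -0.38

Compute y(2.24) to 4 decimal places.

-5.9561

Euler: y_{n+1} = y_n + h·f(t_n, y_n).
t=1.000000, y=-0.380000: f=-1.507600 → y ← -0.380000 + 0.31·(-1.507600) = -0.847356
t=1.310000, y=-0.847356: f=-2.883954 → y ← -0.847356 + 0.31·(-2.883954) = -1.741382
t=1.620000, y=-1.741382: f=-5.087592 → y ← -1.741382 + 0.31·(-5.087592) = -3.318535
t=1.930000, y=-3.318535: f=-8.508331 → y ← -3.318535 + 0.31·(-8.508331) = -5.956118
y(2.24) ≈ -5.9561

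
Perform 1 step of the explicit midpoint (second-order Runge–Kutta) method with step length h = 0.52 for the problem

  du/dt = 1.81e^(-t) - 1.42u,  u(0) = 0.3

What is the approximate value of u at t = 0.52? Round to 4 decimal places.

Midpoint: k1 = f(t_n, u_n); k2 = f(t_n + h/2, u_n + (h/2)·k1); u_{n+1} = u_n + h·k2.
t=0.000000, u=0.300000:
  k1 = f(0.000000, 0.300000) = 1.384000
  k2 = f(0.260000, 0.659840) = 0.458631
  u ← 0.300000 + 0.52·0.458631 = 0.538488
u(0.52) ≈ 0.5385

0.5385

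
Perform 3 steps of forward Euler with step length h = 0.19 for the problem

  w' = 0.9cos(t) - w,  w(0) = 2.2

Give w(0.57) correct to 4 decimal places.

Euler: w_{n+1} = w_n + h·f(t_n, w_n).
t=0.000000, w=2.200000: f=-1.300000 → w ← 2.200000 + 0.19·(-1.300000) = 1.953000
t=0.190000, w=1.953000: f=-1.069196 → w ← 1.953000 + 0.19·(-1.069196) = 1.749853
t=0.380000, w=1.749853: f=-0.914055 → w ← 1.749853 + 0.19·(-0.914055) = 1.576182
w(0.57) ≈ 1.5762

1.5762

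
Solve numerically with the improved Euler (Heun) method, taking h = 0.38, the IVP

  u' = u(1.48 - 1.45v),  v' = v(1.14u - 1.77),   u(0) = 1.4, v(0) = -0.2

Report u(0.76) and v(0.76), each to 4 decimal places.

5.2253, -0.4888

Heun on (u,v): k1 = f(t_n, state_n); k2 = f(t_n + h, state_n + h·k1); state_{n+1} = state_n + (h/2)·(k1 + k2).
0.000000: (1.400000, -0.200000)
  k1 = (2.478000, 0.034800)
  predictor → (2.341640, -0.186776)
  k2 = (4.099802, -0.167999)
  → (2.649782, -0.225308)
0.380000: (2.649782, -0.225308)
  k1 = (4.787352, -0.281804)
  predictor → (4.468976, -0.332393)
  k2 = (8.768000, -1.105086)
  → (5.225299, -0.488817)
(u(0.76), v(0.76)) ≈ (5.2253, -0.4888)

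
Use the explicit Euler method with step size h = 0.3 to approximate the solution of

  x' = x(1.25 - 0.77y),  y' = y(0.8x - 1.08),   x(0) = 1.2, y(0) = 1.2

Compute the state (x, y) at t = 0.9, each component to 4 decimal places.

Euler on (x,y): x_{n+1} = x_n + h·x', y_{n+1} = y_n + h·y'.
0.000000: (1.200000, 1.200000); f=(0.391200, -0.144000) → (1.317360, 1.156800)
0.300000: (1.317360, 1.156800); f=(0.473280, -0.030206) → (1.459344, 1.147738)
0.600000: (1.459344, 1.147738); f=(0.534473, 0.100399) → (1.619686, 1.177858)
(x(0.9), y(0.9)) ≈ (1.6197, 1.1779)

1.6197, 1.1779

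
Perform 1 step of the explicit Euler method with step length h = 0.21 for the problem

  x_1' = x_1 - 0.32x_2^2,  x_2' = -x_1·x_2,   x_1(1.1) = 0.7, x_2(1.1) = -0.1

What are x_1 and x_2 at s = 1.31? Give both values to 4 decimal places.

0.8463, -0.0853

Euler on (x_1,x_2): x_1_{n+1} = x_1_n + h·x_1', x_2_{n+1} = x_2_n + h·x_2'.
1.100000: (0.700000, -0.100000); f=(0.696800, 0.070000) → (0.846328, -0.085300)
(x_1(1.31), x_2(1.31)) ≈ (0.8463, -0.0853)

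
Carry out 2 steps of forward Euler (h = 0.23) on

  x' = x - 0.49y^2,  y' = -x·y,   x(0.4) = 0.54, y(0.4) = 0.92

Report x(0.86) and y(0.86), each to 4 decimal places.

0.6265, 0.7003

Euler on (x,y): x_{n+1} = x_n + h·x', y_{n+1} = y_n + h·y'.
0.400000: (0.540000, 0.920000); f=(0.125264, -0.496800) → (0.568811, 0.805736)
0.630000: (0.568811, 0.805736); f=(0.250698, -0.458311) → (0.626471, 0.700324)
(x(0.86), y(0.86)) ≈ (0.6265, 0.7003)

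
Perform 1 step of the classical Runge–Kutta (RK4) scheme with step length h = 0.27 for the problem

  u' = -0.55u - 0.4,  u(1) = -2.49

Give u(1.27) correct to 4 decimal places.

-2.2467

RK4: k1 = f(t_n, u_n); k2 = f(t_n + h/2, u_n + (h/2)·k1); k3 = f(t_n + h/2, u_n + (h/2)·k2); k4 = f(t_n + h, u_n + h·k3); u_{n+1} = u_n + (h/6)·(k1 + 2k2 + 2k3 + k4).
t=1.000000, u=-2.490000:
  k1 = f(1.000000, -2.490000) = 0.969500
  k2 = f(1.135000, -2.359117) = 0.897515
  k3 = f(1.135000, -2.368836) = 0.902860
  k4 = f(1.270000, -2.246228) = 0.835425
  u ← -2.490000 + (0.27/6)·(k1 + 2k2 + 2k3 + k4) = -2.246745
u(1.27) ≈ -2.2467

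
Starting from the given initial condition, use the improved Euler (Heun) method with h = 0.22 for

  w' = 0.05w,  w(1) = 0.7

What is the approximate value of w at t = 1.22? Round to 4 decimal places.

Heun: k1 = f(t_n, w_n); k2 = f(t_n + h, w_n + h·k1); w_{n+1} = w_n + (h/2)·(k1 + k2).
t=1.000000, w=0.700000:
  k1 = f(1.000000, 0.700000) = 0.035000
  k2 = f(1.220000, 0.707700) = 0.035385
  w ← 0.700000 + (0.22/2)·(0.035000 + 0.035385) = 0.707742
w(1.22) ≈ 0.7077

0.7077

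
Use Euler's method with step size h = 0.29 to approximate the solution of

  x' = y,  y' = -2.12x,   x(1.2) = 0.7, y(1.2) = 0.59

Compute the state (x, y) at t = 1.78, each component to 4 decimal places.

Euler on (x,y): x_{n+1} = x_n + h·x', y_{n+1} = y_n + h·y'.
1.200000: (0.700000, 0.590000); f=(0.590000, -1.484000) → (0.871100, 0.159640)
1.490000: (0.871100, 0.159640); f=(0.159640, -1.846732) → (0.917396, -0.375912)
(x(1.78), y(1.78)) ≈ (0.9174, -0.3759)

0.9174, -0.3759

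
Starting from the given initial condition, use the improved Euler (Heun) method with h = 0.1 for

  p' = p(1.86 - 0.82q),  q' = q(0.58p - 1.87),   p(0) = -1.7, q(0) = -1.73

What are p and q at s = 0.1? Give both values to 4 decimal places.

-2.3030, -1.2865

Heun on (p,q): k1 = f(s_n, state_n); k2 = f(s_n + h, state_n + h·k1); state_{n+1} = state_n + (h/2)·(k1 + k2).
0.000000: (-1.700000, -1.730000)
  k1 = (-5.573620, 4.940880)
  predictor → (-2.257362, -1.235912)
  k2 = (-6.486412, 3.929298)
  → (-2.303002, -1.286491)
(p(0.1), q(0.1)) ≈ (-2.3030, -1.2865)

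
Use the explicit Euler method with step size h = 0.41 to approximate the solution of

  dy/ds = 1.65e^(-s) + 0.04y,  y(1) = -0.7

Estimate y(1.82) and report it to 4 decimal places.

Euler: y_{n+1} = y_n + h·f(s_n, y_n).
s=1.000000, y=-0.700000: f=0.579001 → y ← -0.700000 + 0.41·0.579001 = -0.462610
s=1.410000, y=-0.462610: f=0.384332 → y ← -0.462610 + 0.41·0.384332 = -0.305033
y(1.82) ≈ -0.3050

-0.3050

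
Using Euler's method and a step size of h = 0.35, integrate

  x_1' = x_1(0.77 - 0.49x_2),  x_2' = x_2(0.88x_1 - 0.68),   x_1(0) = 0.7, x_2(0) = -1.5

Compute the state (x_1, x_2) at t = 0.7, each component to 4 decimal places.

Euler on (x_1,x_2): x_1_{n+1} = x_1_n + h·x_1', x_2_{n+1} = x_2_n + h·x_2'.
0.000000: (0.700000, -1.500000); f=(1.053500, 0.096000) → (1.068725, -1.466400)
0.350000: (1.068725, -1.466400); f=(1.590836, -0.381965) → (1.625517, -1.600088)
(x_1(0.7), x_2(0.7)) ≈ (1.6255, -1.6001)

1.6255, -1.6001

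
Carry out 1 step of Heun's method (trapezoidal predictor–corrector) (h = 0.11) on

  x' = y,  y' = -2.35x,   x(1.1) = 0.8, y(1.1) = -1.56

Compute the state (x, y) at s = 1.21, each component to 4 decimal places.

Heun on (x,y): k1 = f(s_n, state_n); k2 = f(s_n + h, state_n + h·k1); state_{n+1} = state_n + (h/2)·(k1 + k2).
1.100000: (0.800000, -1.560000)
  k1 = (-1.560000, -1.880000)
  predictor → (0.628400, -1.766800)
  k2 = (-1.766800, -1.476740)
  → (0.617026, -1.744621)
(x(1.21), y(1.21)) ≈ (0.6170, -1.7446)

0.6170, -1.7446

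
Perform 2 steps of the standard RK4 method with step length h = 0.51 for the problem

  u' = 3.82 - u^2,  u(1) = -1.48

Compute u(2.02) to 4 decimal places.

1.4500

RK4: k1 = f(x_n, u_n); k2 = f(x_n + h/2, u_n + (h/2)·k1); k3 = f(x_n + h/2, u_n + (h/2)·k2); k4 = f(x_n + h, u_n + h·k3); u_{n+1} = u_n + (h/6)·(k1 + 2k2 + 2k3 + k4).
x=1.000000, u=-1.480000:
  k1 = f(1.000000, -1.480000) = 1.629600
  k2 = f(1.255000, -1.064452) = 2.686942
  k3 = f(1.255000, -0.794830) = 3.188246
  k4 = f(1.510000, 0.146005) = 3.798682
  u ← -1.480000 + (0.51/6)·(k1 + 2k2 + 2k3 + k4) = -0.019814
x=1.510000, u=-0.019814:
  k1 = f(1.510000, -0.019814) = 3.819607
  k2 = f(1.765000, 0.954186) = 2.909530
  k3 = f(1.765000, 0.722116) = 3.298549
  k4 = f(2.020000, 1.662446) = 1.056274
  u ← -0.019814 + (0.51/6)·(k1 + 2k2 + 2k3 + k4) = 1.450009
u(2.02) ≈ 1.4500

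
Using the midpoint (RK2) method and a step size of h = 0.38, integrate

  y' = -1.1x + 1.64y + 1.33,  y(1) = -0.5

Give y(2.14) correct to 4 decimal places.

Midpoint: k1 = f(x_n, y_n); k2 = f(x_n + h/2, y_n + (h/2)·k1); y_{n+1} = y_n + h·k2.
x=1.000000, y=-0.500000:
  k1 = f(1.000000, -0.500000) = -0.590000
  k2 = f(1.190000, -0.612100) = -0.982844
  y ← -0.500000 + 0.38·(-0.982844) = -0.873481
x=1.380000, y=-0.873481:
  k1 = f(1.380000, -0.873481) = -1.620508
  k2 = f(1.570000, -1.181377) = -2.334459
  y ← -0.873481 + 0.38·(-2.334459) = -1.760575
x=1.760000, y=-1.760575:
  k1 = f(1.760000, -1.760575) = -3.493343
  k2 = f(1.950000, -2.424310) = -4.790869
  y ← -1.760575 + 0.38·(-4.790869) = -3.581105
y(2.14) ≈ -3.5811

-3.5811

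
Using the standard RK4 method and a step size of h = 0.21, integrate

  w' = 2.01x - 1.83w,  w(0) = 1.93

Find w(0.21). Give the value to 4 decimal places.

RK4: k1 = f(x_n, w_n); k2 = f(x_n + h/2, w_n + (h/2)·k1); k3 = f(x_n + h/2, w_n + (h/2)·k2); k4 = f(x_n + h, w_n + h·k3); w_{n+1} = w_n + (h/6)·(k1 + 2k2 + 2k3 + k4).
x=0.000000, w=1.930000:
  k1 = f(0.000000, 1.930000) = -3.531900
  k2 = f(0.105000, 1.559150) = -2.642195
  k3 = f(0.105000, 1.652569) = -2.813152
  k4 = f(0.210000, 1.339238) = -2.028706
  w ← 1.930000 + (0.21/6)·(k1 + 2k2 + 2k3 + k4) = 1.353504
w(0.21) ≈ 1.3535

1.3535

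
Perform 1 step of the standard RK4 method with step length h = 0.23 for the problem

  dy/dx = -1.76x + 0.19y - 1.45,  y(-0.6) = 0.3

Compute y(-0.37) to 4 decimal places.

0.1735

RK4: k1 = f(x_n, y_n); k2 = f(x_n + h/2, y_n + (h/2)·k1); k3 = f(x_n + h/2, y_n + (h/2)·k2); k4 = f(x_n + h, y_n + h·k3); y_{n+1} = y_n + (h/6)·(k1 + 2k2 + 2k3 + k4).
x=-0.600000, y=0.300000:
  k1 = f(-0.600000, 0.300000) = -0.337000
  k2 = f(-0.485000, 0.261245) = -0.546763
  k3 = f(-0.485000, 0.237122) = -0.551347
  k4 = f(-0.370000, 0.173190) = -0.765894
  y ← 0.300000 + (0.23/6)·(k1 + 2k2 + 2k3 + k4) = 0.173534
y(-0.37) ≈ 0.1735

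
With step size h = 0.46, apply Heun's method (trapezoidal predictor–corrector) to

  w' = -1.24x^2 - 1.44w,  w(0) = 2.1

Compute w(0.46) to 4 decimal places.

1.1093

Heun: k1 = f(x_n, w_n); k2 = f(x_n + h, w_n + h·k1); w_{n+1} = w_n + (h/2)·(k1 + k2).
x=0.000000, w=2.100000:
  k1 = f(0.000000, 2.100000) = -3.024000
  k2 = f(0.460000, 0.708960) = -1.283286
  w ← 2.100000 + (0.46/2)·(-3.024000 + (-1.283286)) = 1.109324
w(0.46) ≈ 1.1093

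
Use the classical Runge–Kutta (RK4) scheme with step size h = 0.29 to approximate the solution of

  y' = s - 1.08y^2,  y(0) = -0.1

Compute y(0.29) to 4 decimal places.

RK4: k1 = f(s_n, y_n); k2 = f(s_n + h/2, y_n + (h/2)·k1); k3 = f(s_n + h/2, y_n + (h/2)·k2); k4 = f(s_n + h, y_n + h·k3); y_{n+1} = y_n + (h/6)·(k1 + 2k2 + 2k3 + k4).
s=0.000000, y=-0.100000:
  k1 = f(0.000000, -0.100000) = -0.010800
  k2 = f(0.145000, -0.101566) = 0.133859
  k3 = f(0.145000, -0.080590) = 0.137986
  k4 = f(0.290000, -0.059984) = 0.286114
  y ← -0.100000 + (0.29/6)·(k1 + 2k2 + 2k3 + k4) = -0.060415
y(0.29) ≈ -0.0604

-0.0604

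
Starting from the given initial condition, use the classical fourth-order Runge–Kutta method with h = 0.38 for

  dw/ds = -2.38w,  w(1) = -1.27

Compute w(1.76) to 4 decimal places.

-0.2126

RK4: k1 = f(s_n, w_n); k2 = f(s_n + h/2, w_n + (h/2)·k1); k3 = f(s_n + h/2, w_n + (h/2)·k2); k4 = f(s_n + h, w_n + h·k3); w_{n+1} = w_n + (h/6)·(k1 + 2k2 + 2k3 + k4).
s=1.000000, w=-1.270000:
  k1 = f(1.000000, -1.270000) = 3.022600
  k2 = f(1.190000, -0.695706) = 1.655780
  k3 = f(1.190000, -0.955402) = 2.273856
  k4 = f(1.380000, -0.405935) = 0.966124
  w ← -1.270000 + (0.38/6)·(k1 + 2k2 + 2k3 + k4) = -0.519627
s=1.380000, w=-0.519627:
  k1 = f(1.380000, -0.519627) = 1.236712
  k2 = f(1.570000, -0.284652) = 0.677471
  k3 = f(1.570000, -0.390907) = 0.930360
  k4 = f(1.760000, -0.166090) = 0.395295
  w ← -0.519627 + (0.38/6)·(k1 + 2k2 + 2k3 + k4) = -0.212608
w(1.76) ≈ -0.2126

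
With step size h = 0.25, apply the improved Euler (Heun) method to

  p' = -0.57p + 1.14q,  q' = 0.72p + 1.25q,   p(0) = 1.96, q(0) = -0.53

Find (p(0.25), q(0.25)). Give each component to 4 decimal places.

Heun on (p,q): k1 = f(x_n, state_n); k2 = f(x_n + h, state_n + h·k1); state_{n+1} = state_n + (h/2)·(k1 + k2).
0.000000: (1.960000, -0.530000)
  k1 = (-1.721400, 0.748700)
  predictor → (1.529650, -0.342825)
  k2 = (-1.262721, 0.672817)
  → (1.586985, -0.352310)
(p(0.25), q(0.25)) ≈ (1.5870, -0.3523)

1.5870, -0.3523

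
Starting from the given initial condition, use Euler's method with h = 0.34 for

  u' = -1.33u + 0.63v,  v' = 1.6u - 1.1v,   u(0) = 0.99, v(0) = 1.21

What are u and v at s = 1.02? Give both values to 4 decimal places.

Euler on (u,v): u_{n+1} = u_n + h·u', v_{n+1} = v_n + h·v'.
0.000000: (0.990000, 1.210000); f=(-0.554400, 0.253000) → (0.801504, 1.296020)
0.340000: (0.801504, 1.296020); f=(-0.249508, -0.143216) → (0.716671, 1.247327)
0.680000: (0.716671, 1.247327); f=(-0.167357, -0.225385) → (0.659770, 1.170696)
(u(1.02), v(1.02)) ≈ (0.6598, 1.1707)

0.6598, 1.1707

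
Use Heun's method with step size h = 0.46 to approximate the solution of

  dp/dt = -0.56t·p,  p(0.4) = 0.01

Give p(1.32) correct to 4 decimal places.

0.0064

Heun: k1 = f(t_n, p_n); k2 = f(t_n + h, p_n + h·k1); p_{n+1} = p_n + (h/2)·(k1 + k2).
t=0.400000, p=0.010000:
  k1 = f(0.400000, 0.010000) = -0.002240
  k2 = f(0.860000, 0.008970) = -0.004320
  p ← 0.010000 + (0.46/2)·(-0.002240 + (-0.004320)) = 0.008491
t=0.860000, p=0.008491:
  k1 = f(0.860000, 0.008491) = -0.004089
  k2 = f(1.320000, 0.006610) = -0.004886
  p ← 0.008491 + (0.46/2)·(-0.004089 + (-0.004886)) = 0.006427
p(1.32) ≈ 0.0064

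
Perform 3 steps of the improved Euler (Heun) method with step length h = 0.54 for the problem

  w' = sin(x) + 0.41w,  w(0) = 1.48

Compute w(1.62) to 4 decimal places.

4.1463

Heun: k1 = f(x_n, w_n); k2 = f(x_n + h, w_n + h·k1); w_{n+1} = w_n + (h/2)·(k1 + k2).
x=0.000000, w=1.480000:
  k1 = f(0.000000, 1.480000) = 0.606800
  k2 = f(0.540000, 1.807672) = 1.255282
  w ← 1.480000 + (0.54/2)·(0.606800 + 1.255282) = 1.982762
x=0.540000, w=1.982762:
  k1 = f(0.540000, 1.982762) = 1.327068
  k2 = f(1.080000, 2.699379) = 1.988703
  w ← 1.982762 + (0.54/2)·(1.327068 + 1.988703) = 2.878020
x=1.080000, w=2.878020:
  k1 = f(1.080000, 2.878020) = 2.061946
  k2 = f(1.620000, 3.991471) = 2.635293
  w ← 2.878020 + (0.54/2)·(2.061946 + 2.635293) = 4.146275
w(1.62) ≈ 4.1463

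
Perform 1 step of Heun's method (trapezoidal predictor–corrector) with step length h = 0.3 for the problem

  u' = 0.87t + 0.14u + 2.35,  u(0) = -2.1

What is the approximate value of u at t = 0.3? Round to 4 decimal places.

-1.4311

Heun: k1 = f(t_n, u_n); k2 = f(t_n + h, u_n + h·k1); u_{n+1} = u_n + (h/2)·(k1 + k2).
t=0.000000, u=-2.100000:
  k1 = f(0.000000, -2.100000) = 2.056000
  k2 = f(0.300000, -1.483200) = 2.403352
  u ← -2.100000 + (0.3/2)·(2.056000 + 2.403352) = -1.431097
u(0.3) ≈ -1.4311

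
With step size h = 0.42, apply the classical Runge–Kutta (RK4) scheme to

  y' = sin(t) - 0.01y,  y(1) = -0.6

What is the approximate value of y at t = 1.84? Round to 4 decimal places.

RK4: k1 = f(t_n, y_n); k2 = f(t_n + h/2, y_n + (h/2)·k1); k3 = f(t_n + h/2, y_n + (h/2)·k2); k4 = f(t_n + h, y_n + h·k3); y_{n+1} = y_n + (h/6)·(k1 + 2k2 + 2k3 + k4).
t=1.000000, y=-0.600000:
  k1 = f(1.000000, -0.600000) = 0.847471
  k2 = f(1.210000, -0.422031) = 0.939836
  k3 = f(1.210000, -0.402634) = 0.939642
  k4 = f(1.420000, -0.205350) = 0.990705
  y ← -0.600000 + (0.42/6)·(k1 + 2k2 + 2k3 + k4) = -0.208201
t=1.420000, y=-0.208201:
  k1 = f(1.420000, -0.208201) = 0.990734
  k2 = f(1.630000, -0.000147) = 0.998249
  k3 = f(1.630000, 0.001432) = 0.998234
  k4 = f(1.840000, 0.211057) = 0.961872
  y ← -0.208201 + (0.42/6)·(k1 + 2k2 + 2k3 + k4) = 0.207989
y(1.84) ≈ 0.2080

0.2080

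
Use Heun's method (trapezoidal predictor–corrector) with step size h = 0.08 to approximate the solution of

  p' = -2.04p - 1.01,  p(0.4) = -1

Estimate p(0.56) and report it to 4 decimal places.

Heun: k1 = f(t_n, p_n); k2 = f(t_n + h, p_n + h·k1); p_{n+1} = p_n + (h/2)·(k1 + k2).
t=0.400000, p=-1.000000:
  k1 = f(0.400000, -1.000000) = 1.030000
  k2 = f(0.480000, -0.917600) = 0.861904
  p ← -1.000000 + (0.08/2)·(1.030000 + 0.861904) = -0.924324
t=0.480000, p=-0.924324:
  k1 = f(0.480000, -0.924324) = 0.875621
  k2 = f(0.560000, -0.854274) = 0.732719
  p ← -0.924324 + (0.08/2)·(0.875621 + 0.732719) = -0.859990
p(0.56) ≈ -0.8600

-0.8600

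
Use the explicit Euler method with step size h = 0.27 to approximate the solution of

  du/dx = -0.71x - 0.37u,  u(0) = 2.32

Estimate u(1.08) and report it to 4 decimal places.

1.2324

Euler: u_{n+1} = u_n + h·f(x_n, u_n).
x=0.000000, u=2.320000: f=-0.858400 → u ← 2.320000 + 0.27·(-0.858400) = 2.088232
x=0.270000, u=2.088232: f=-0.964346 → u ← 2.088232 + 0.27·(-0.964346) = 1.827859
x=0.540000, u=1.827859: f=-1.059708 → u ← 1.827859 + 0.27·(-1.059708) = 1.541738
x=0.810000, u=1.541738: f=-1.145543 → u ← 1.541738 + 0.27·(-1.145543) = 1.232441
u(1.08) ≈ 1.2324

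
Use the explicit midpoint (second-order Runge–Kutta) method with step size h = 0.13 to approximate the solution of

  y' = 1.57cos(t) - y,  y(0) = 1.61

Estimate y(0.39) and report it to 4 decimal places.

Midpoint: k1 = f(t_n, y_n); k2 = f(t_n + h/2, y_n + (h/2)·k1); y_{n+1} = y_n + h·k2.
t=0.000000, y=1.610000:
  k1 = f(0.000000, 1.610000) = -0.040000
  k2 = f(0.065000, 1.607400) = -0.040715
  y ← 1.610000 + 0.13·(-0.040715) = 1.604707
t=0.130000, y=1.604707:
  k1 = f(0.130000, 1.604707) = -0.047955
  k2 = f(0.195000, 1.601590) = -0.061345
  y ← 1.604707 + 0.13·(-0.061345) = 1.596732
t=0.260000, y=1.596732:
  k1 = f(0.260000, 1.596732) = -0.079500
  k2 = f(0.325000, 1.591565) = -0.103753
  y ← 1.596732 + 0.13·(-0.103753) = 1.583244
y(0.39) ≈ 1.5832

1.5832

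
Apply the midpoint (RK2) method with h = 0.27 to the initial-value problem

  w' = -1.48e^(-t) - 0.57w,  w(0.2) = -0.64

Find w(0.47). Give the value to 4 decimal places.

-0.8098

Midpoint: k1 = f(t_n, w_n); k2 = f(t_n + h/2, w_n + (h/2)·k1); w_{n+1} = w_n + h·k2.
t=0.200000, w=-0.640000:
  k1 = f(0.200000, -0.640000) = -0.846922
  k2 = f(0.335000, -0.754334) = -0.628730
  w ← -0.640000 + 0.27·(-0.628730) = -0.809757
w(0.47) ≈ -0.8098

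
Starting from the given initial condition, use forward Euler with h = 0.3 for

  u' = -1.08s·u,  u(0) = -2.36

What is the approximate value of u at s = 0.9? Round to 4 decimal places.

Euler: u_{n+1} = u_n + h·f(s_n, u_n).
s=0.000000, u=-2.360000: f=0.000000 → u ← -2.360000 + 0.3·0.000000 = -2.360000
s=0.300000, u=-2.360000: f=0.764640 → u ← -2.360000 + 0.3·0.764640 = -2.130608
s=0.600000, u=-2.130608: f=1.380634 → u ← -2.130608 + 0.3·1.380634 = -1.716418
u(0.9) ≈ -1.7164

-1.7164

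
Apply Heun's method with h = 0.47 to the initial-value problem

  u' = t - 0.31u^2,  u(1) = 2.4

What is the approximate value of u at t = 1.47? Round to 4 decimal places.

2.2604

Heun: k1 = f(t_n, u_n); k2 = f(t_n + h, u_n + h·k1); u_{n+1} = u_n + (h/2)·(k1 + k2).
t=1.000000, u=2.400000:
  k1 = f(1.000000, 2.400000) = -0.785600
  k2 = f(1.470000, 2.030768) = 0.191554
  u ← 2.400000 + (0.47/2)·(-0.785600 + 0.191554) = 2.260399
u(1.47) ≈ 2.2604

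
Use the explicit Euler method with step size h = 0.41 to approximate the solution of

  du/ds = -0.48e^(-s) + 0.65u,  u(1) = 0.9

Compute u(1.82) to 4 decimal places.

1.3039

Euler: u_{n+1} = u_n + h·f(s_n, u_n).
s=1.000000, u=0.900000: f=0.408418 → u ← 0.900000 + 0.41·0.408418 = 1.067451
s=1.410000, u=1.067451: f=0.576655 → u ← 1.067451 + 0.41·0.576655 = 1.303880
u(1.82) ≈ 1.3039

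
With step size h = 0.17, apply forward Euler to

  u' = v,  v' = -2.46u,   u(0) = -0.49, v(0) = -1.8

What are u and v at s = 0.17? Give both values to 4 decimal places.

Euler on (u,v): u_{n+1} = u_n + h·u', v_{n+1} = v_n + h·v'.
0.000000: (-0.490000, -1.800000); f=(-1.800000, 1.205400) → (-0.796000, -1.595082)
(u(0.17), v(0.17)) ≈ (-0.7960, -1.5951)

-0.7960, -1.5951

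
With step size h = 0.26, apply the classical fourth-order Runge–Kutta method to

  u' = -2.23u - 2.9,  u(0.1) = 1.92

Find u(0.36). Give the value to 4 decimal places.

0.5046

RK4: k1 = f(s_n, u_n); k2 = f(s_n + h/2, u_n + (h/2)·k1); k3 = f(s_n + h/2, u_n + (h/2)·k2); k4 = f(s_n + h, u_n + h·k3); u_{n+1} = u_n + (h/6)·(k1 + 2k2 + 2k3 + k4).
s=0.100000, u=1.920000:
  k1 = f(0.100000, 1.920000) = -7.181600
  k2 = f(0.230000, 0.986392) = -5.099654
  k3 = f(0.230000, 1.257045) = -5.703210
  k4 = f(0.360000, 0.437165) = -3.874879
  u ← 1.920000 + (0.26/6)·(k1 + 2k2 + 2k3 + k4) = 0.504638
u(0.36) ≈ 0.5046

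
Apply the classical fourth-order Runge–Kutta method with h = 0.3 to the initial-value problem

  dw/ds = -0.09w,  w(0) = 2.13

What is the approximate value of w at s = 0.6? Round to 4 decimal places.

RK4: k1 = f(s_n, w_n); k2 = f(s_n + h/2, w_n + (h/2)·k1); k3 = f(s_n + h/2, w_n + (h/2)·k2); k4 = f(s_n + h, w_n + h·k3); w_{n+1} = w_n + (h/6)·(k1 + 2k2 + 2k3 + k4).
s=0.000000, w=2.130000:
  k1 = f(0.000000, 2.130000) = -0.191700
  k2 = f(0.150000, 2.101245) = -0.189112
  k3 = f(0.150000, 2.101633) = -0.189147
  k4 = f(0.300000, 2.073256) = -0.186593
  w ← 2.130000 + (0.3/6)·(k1 + 2k2 + 2k3 + k4) = 2.073259
s=0.300000, w=2.073259:
  k1 = f(0.300000, 2.073259) = -0.186593
  k2 = f(0.450000, 2.045270) = -0.184074
  k3 = f(0.450000, 2.045648) = -0.184108
  k4 = f(0.600000, 2.018027) = -0.181622
  w ← 2.073259 + (0.3/6)·(k1 + 2k2 + 2k3 + k4) = 2.018030
w(0.6) ≈ 2.0180

2.0180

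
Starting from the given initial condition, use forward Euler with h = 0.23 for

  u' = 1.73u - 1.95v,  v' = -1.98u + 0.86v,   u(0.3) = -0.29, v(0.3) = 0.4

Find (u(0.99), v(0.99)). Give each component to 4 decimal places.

-1.9737, 1.6930

Euler on (u,v): u_{n+1} = u_n + h·u', v_{n+1} = v_n + h·v'.
0.300000: (-0.290000, 0.400000); f=(-1.281700, 0.918200) → (-0.584791, 0.611186)
0.530000: (-0.584791, 0.611186); f=(-2.203501, 1.683506) → (-1.091596, 0.998392)
0.760000: (-1.091596, 0.998392); f=(-3.835327, 3.019978) → (-1.973721, 1.692987)
(u(0.99), v(0.99)) ≈ (-1.9737, 1.6930)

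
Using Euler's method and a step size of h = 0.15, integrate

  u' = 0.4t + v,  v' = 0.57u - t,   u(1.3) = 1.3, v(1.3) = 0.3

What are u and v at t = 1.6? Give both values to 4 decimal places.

1.5424, 0.1203

Euler on (u,v): u_{n+1} = u_n + h·u', v_{n+1} = v_n + h·v'.
1.300000: (1.300000, 0.300000); f=(0.820000, -0.559000) → (1.423000, 0.216150)
1.450000: (1.423000, 0.216150); f=(0.796150, -0.638890) → (1.542423, 0.120316)
(u(1.6), v(1.6)) ≈ (1.5424, 0.1203)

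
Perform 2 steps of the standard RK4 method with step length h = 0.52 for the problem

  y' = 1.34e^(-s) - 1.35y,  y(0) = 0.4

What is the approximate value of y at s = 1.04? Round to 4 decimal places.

RK4: k1 = f(s_n, y_n); k2 = f(s_n + h/2, y_n + (h/2)·k1); k3 = f(s_n + h/2, y_n + (h/2)·k2); k4 = f(s_n + h, y_n + h·k3); y_{n+1} = y_n + (h/6)·(k1 + 2k2 + 2k3 + k4).
s=0.000000, y=0.400000:
  k1 = f(0.000000, 0.400000) = 0.800000
  k2 = f(0.260000, 0.608000) = 0.212409
  k3 = f(0.260000, 0.455226) = 0.418654
  k4 = f(0.520000, 0.617700) = -0.037237
  y ← 0.400000 + (0.52/6)·(k1 + 2k2 + 2k3 + k4) = 0.575490
s=0.520000, y=0.575490:
  k1 = f(0.520000, 0.575490) = 0.019746
  k2 = f(0.780000, 0.580624) = -0.169579
  k3 = f(0.780000, 0.531400) = -0.103126
  k4 = f(1.040000, 0.521865) = -0.230888
  y ← 0.575490 + (0.52/6)·(k1 + 2k2 + 2k3 + k4) = 0.509923
y(1.04) ≈ 0.5099

0.5099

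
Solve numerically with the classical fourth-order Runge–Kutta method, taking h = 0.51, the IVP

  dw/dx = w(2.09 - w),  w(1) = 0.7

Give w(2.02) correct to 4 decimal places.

RK4: k1 = f(x_n, w_n); k2 = f(x_n + h/2, w_n + (h/2)·k1); k3 = f(x_n + h/2, w_n + (h/2)·k2); k4 = f(x_n + h, w_n + h·k3); w_{n+1} = w_n + (h/6)·(k1 + 2k2 + 2k3 + k4).
x=1.000000, w=0.700000:
  k1 = f(1.000000, 0.700000) = 0.973000
  k2 = f(1.255000, 0.948115) = 1.082638
  k3 = f(1.255000, 0.976073) = 1.087274
  k4 = f(1.510000, 1.254510) = 1.048131
  w ← 0.700000 + (0.51/6)·(k1 + 2k2 + 2k3 + k4) = 1.240681
x=1.510000, w=1.240681:
  k1 = f(1.510000, 1.240681) = 1.053734
  k2 = f(1.765000, 1.509383) = 0.876373
  k3 = f(1.765000, 1.464156) = 0.916333
  k4 = f(2.020000, 1.708011) = 0.652441
  w ← 1.240681 + (0.51/6)·(k1 + 2k2 + 2k3 + k4) = 1.690466
w(2.02) ≈ 1.6905

1.6905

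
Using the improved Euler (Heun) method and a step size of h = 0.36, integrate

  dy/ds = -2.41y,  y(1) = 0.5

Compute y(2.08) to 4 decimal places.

0.0658

Heun: k1 = f(s_n, y_n); k2 = f(s_n + h, y_n + h·k1); y_{n+1} = y_n + (h/2)·(k1 + k2).
s=1.000000, y=0.500000:
  k1 = f(1.000000, 0.500000) = -1.205000
  k2 = f(1.360000, 0.066200) = -0.159542
  y ← 0.500000 + (0.36/2)·(-1.205000 + (-0.159542)) = 0.254382
s=1.360000, y=0.254382:
  k1 = f(1.360000, 0.254382) = -0.613062
  k2 = f(1.720000, 0.033680) = -0.081169
  y ← 0.254382 + (0.36/2)·(-0.613062 + (-0.081169)) = 0.129421
s=1.720000, y=0.129421:
  k1 = f(1.720000, 0.129421) = -0.311904
  k2 = f(2.080000, 0.017135) = -0.041296
  y ← 0.129421 + (0.36/2)·(-0.311904 + (-0.041296)) = 0.065845
y(2.08) ≈ 0.0658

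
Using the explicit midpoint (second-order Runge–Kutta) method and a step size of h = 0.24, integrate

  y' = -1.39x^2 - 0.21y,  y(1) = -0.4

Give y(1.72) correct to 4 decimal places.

-2.1247

Midpoint: k1 = f(x_n, y_n); k2 = f(x_n + h/2, y_n + (h/2)·k1); y_{n+1} = y_n + h·k2.
x=1.000000, y=-0.400000:
  k1 = f(1.000000, -0.400000) = -1.306000
  k2 = f(1.120000, -0.556720) = -1.626705
  y ← -0.400000 + 0.24·(-1.626705) = -0.790409
x=1.240000, y=-0.790409:
  k1 = f(1.240000, -0.790409) = -1.971278
  k2 = f(1.360000, -1.026963) = -2.355282
  y ← -0.790409 + 0.24·(-2.355282) = -1.355677
x=1.480000, y=-1.355677:
  k1 = f(1.480000, -1.355677) = -2.759964
  k2 = f(1.600000, -1.686872) = -3.204157
  y ← -1.355677 + 0.24·(-3.204157) = -2.124674
y(1.72) ≈ -2.1247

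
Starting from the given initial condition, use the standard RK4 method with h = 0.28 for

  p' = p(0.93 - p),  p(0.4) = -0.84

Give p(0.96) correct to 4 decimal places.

-3.6484

RK4: k1 = f(s_n, p_n); k2 = f(s_n + h/2, p_n + (h/2)·k1); k3 = f(s_n + h/2, p_n + (h/2)·k2); k4 = f(s_n + h, p_n + h·k3); p_{n+1} = p_n + (h/6)·(k1 + 2k2 + 2k3 + k4).
s=0.400000, p=-0.840000:
  k1 = f(0.400000, -0.840000) = -1.486800
  k2 = f(0.540000, -1.048152) = -2.073404
  k3 = f(0.540000, -1.130277) = -2.328682
  k4 = f(0.680000, -1.492031) = -3.613745
  p ← -0.840000 + (0.28/6)·(k1 + 2k2 + 2k3 + k4) = -1.488887
s=0.680000, p=-1.488887:
  k1 = f(0.680000, -1.488887) = -3.601449
  k2 = f(0.820000, -1.993090) = -5.825980
  k3 = f(0.820000, -2.304524) = -7.454038
  k4 = f(0.960000, -3.576018) = -16.113598
  p ← -1.488887 + (0.28/6)·(k1 + 2k2 + 2k3 + k4) = -3.648391
p(0.96) ≈ -3.6484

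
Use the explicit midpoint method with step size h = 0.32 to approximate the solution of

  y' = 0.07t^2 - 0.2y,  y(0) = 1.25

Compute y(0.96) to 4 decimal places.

1.0511

Midpoint: k1 = f(t_n, y_n); k2 = f(t_n + h/2, y_n + (h/2)·k1); y_{n+1} = y_n + h·k2.
t=0.000000, y=1.250000:
  k1 = f(0.000000, 1.250000) = -0.250000
  k2 = f(0.160000, 1.210000) = -0.240208
  y ← 1.250000 + 0.32·(-0.240208) = 1.173133
t=0.320000, y=1.173133:
  k1 = f(0.320000, 1.173133) = -0.227459
  k2 = f(0.480000, 1.136740) = -0.211220
  y ← 1.173133 + 0.32·(-0.211220) = 1.105543
t=0.640000, y=1.105543:
  k1 = f(0.640000, 1.105543) = -0.192437
  k2 = f(0.800000, 1.074753) = -0.170151
  y ← 1.105543 + 0.32·(-0.170151) = 1.051095
y(0.96) ≈ 1.0511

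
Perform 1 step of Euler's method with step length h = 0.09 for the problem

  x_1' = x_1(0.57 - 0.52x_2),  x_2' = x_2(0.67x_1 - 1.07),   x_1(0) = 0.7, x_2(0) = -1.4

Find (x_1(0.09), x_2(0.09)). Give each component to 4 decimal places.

0.7818, -1.3243

Euler on (x_1,x_2): x_1_{n+1} = x_1_n + h·x_1', x_2_{n+1} = x_2_n + h·x_2'.
0.000000: (0.700000, -1.400000); f=(0.908600, 0.841400) → (0.781774, -1.324274)
(x_1(0.09), x_2(0.09)) ≈ (0.7818, -1.3243)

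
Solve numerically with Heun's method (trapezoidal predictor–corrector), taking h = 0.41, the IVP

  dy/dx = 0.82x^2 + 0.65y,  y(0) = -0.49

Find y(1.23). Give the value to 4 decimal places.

-0.4424

Heun: k1 = f(x_n, y_n); k2 = f(x_n + h, y_n + h·k1); y_{n+1} = y_n + (h/2)·(k1 + k2).
x=0.000000, y=-0.490000:
  k1 = f(0.000000, -0.490000) = -0.318500
  k2 = f(0.410000, -0.620585) = -0.265538
  y ← -0.490000 + (0.41/2)·(-0.318500 + (-0.265538)) = -0.609728
x=0.410000, y=-0.609728:
  k1 = f(0.410000, -0.609728) = -0.258481
  k2 = f(0.820000, -0.715705) = 0.086160
  y ← -0.609728 + (0.41/2)·(-0.258481 + 0.086160) = -0.645054
x=0.820000, y=-0.645054:
  k1 = f(0.820000, -0.645054) = 0.132083
  k2 = f(1.230000, -0.590900) = 0.856493
  y ← -0.645054 + (0.41/2)·(0.132083 + 0.856493) = -0.442396
y(1.23) ≈ -0.4424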